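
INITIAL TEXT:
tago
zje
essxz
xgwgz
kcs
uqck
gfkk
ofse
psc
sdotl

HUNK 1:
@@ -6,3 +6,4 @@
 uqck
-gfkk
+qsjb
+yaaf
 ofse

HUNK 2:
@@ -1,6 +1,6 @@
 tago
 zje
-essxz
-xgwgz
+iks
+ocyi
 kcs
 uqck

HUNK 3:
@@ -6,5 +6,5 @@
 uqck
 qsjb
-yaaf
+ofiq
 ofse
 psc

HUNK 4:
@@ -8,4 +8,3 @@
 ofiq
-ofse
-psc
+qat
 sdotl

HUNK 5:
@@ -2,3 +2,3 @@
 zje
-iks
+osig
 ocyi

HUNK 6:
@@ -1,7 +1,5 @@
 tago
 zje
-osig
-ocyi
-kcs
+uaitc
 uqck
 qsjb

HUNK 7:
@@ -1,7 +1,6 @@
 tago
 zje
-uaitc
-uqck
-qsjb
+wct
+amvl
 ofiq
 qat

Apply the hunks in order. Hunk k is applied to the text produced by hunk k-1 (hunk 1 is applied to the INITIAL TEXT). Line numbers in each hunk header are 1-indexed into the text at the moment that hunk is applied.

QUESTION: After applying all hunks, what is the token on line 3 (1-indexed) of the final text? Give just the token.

Answer: wct

Derivation:
Hunk 1: at line 6 remove [gfkk] add [qsjb,yaaf] -> 11 lines: tago zje essxz xgwgz kcs uqck qsjb yaaf ofse psc sdotl
Hunk 2: at line 1 remove [essxz,xgwgz] add [iks,ocyi] -> 11 lines: tago zje iks ocyi kcs uqck qsjb yaaf ofse psc sdotl
Hunk 3: at line 6 remove [yaaf] add [ofiq] -> 11 lines: tago zje iks ocyi kcs uqck qsjb ofiq ofse psc sdotl
Hunk 4: at line 8 remove [ofse,psc] add [qat] -> 10 lines: tago zje iks ocyi kcs uqck qsjb ofiq qat sdotl
Hunk 5: at line 2 remove [iks] add [osig] -> 10 lines: tago zje osig ocyi kcs uqck qsjb ofiq qat sdotl
Hunk 6: at line 1 remove [osig,ocyi,kcs] add [uaitc] -> 8 lines: tago zje uaitc uqck qsjb ofiq qat sdotl
Hunk 7: at line 1 remove [uaitc,uqck,qsjb] add [wct,amvl] -> 7 lines: tago zje wct amvl ofiq qat sdotl
Final line 3: wct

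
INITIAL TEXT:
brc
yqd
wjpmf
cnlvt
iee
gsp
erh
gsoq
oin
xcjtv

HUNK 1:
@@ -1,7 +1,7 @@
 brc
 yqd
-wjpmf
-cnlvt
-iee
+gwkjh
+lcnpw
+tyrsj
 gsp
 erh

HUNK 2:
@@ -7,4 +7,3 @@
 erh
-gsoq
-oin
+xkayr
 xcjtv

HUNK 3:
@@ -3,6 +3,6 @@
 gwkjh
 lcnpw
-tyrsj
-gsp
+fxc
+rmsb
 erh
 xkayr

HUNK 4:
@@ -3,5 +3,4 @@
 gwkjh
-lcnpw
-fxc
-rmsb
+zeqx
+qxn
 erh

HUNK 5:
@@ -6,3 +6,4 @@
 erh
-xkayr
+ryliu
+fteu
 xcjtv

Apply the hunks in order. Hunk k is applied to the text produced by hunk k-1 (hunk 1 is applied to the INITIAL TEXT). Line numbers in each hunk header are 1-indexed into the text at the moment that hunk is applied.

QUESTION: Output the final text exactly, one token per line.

Answer: brc
yqd
gwkjh
zeqx
qxn
erh
ryliu
fteu
xcjtv

Derivation:
Hunk 1: at line 1 remove [wjpmf,cnlvt,iee] add [gwkjh,lcnpw,tyrsj] -> 10 lines: brc yqd gwkjh lcnpw tyrsj gsp erh gsoq oin xcjtv
Hunk 2: at line 7 remove [gsoq,oin] add [xkayr] -> 9 lines: brc yqd gwkjh lcnpw tyrsj gsp erh xkayr xcjtv
Hunk 3: at line 3 remove [tyrsj,gsp] add [fxc,rmsb] -> 9 lines: brc yqd gwkjh lcnpw fxc rmsb erh xkayr xcjtv
Hunk 4: at line 3 remove [lcnpw,fxc,rmsb] add [zeqx,qxn] -> 8 lines: brc yqd gwkjh zeqx qxn erh xkayr xcjtv
Hunk 5: at line 6 remove [xkayr] add [ryliu,fteu] -> 9 lines: brc yqd gwkjh zeqx qxn erh ryliu fteu xcjtv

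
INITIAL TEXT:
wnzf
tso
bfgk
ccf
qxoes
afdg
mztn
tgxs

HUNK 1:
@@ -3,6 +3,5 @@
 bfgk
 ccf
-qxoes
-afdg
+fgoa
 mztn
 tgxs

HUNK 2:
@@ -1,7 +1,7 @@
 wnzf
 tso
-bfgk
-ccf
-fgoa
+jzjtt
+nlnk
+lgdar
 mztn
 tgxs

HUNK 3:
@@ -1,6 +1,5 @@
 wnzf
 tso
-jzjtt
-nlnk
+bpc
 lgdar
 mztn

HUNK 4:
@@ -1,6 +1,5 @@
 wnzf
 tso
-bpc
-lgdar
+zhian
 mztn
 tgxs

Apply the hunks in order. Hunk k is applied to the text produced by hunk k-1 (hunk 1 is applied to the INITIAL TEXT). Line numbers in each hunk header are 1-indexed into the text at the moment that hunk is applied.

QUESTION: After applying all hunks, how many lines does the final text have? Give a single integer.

Answer: 5

Derivation:
Hunk 1: at line 3 remove [qxoes,afdg] add [fgoa] -> 7 lines: wnzf tso bfgk ccf fgoa mztn tgxs
Hunk 2: at line 1 remove [bfgk,ccf,fgoa] add [jzjtt,nlnk,lgdar] -> 7 lines: wnzf tso jzjtt nlnk lgdar mztn tgxs
Hunk 3: at line 1 remove [jzjtt,nlnk] add [bpc] -> 6 lines: wnzf tso bpc lgdar mztn tgxs
Hunk 4: at line 1 remove [bpc,lgdar] add [zhian] -> 5 lines: wnzf tso zhian mztn tgxs
Final line count: 5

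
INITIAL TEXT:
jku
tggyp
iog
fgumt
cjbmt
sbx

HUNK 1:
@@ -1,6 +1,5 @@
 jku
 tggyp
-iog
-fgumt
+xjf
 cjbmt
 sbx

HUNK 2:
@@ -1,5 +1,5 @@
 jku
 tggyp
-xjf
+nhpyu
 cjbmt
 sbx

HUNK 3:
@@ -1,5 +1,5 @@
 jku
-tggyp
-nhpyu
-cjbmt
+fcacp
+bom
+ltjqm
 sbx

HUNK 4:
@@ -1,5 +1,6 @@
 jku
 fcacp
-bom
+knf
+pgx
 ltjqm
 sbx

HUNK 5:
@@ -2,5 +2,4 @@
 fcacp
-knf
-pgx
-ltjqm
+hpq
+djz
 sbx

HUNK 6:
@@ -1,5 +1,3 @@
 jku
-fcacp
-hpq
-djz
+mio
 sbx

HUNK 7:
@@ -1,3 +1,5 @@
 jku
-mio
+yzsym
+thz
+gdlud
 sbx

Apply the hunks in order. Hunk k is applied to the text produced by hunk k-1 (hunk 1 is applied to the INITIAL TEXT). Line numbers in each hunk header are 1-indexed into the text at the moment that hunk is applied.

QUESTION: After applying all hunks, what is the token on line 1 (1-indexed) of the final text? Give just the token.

Answer: jku

Derivation:
Hunk 1: at line 1 remove [iog,fgumt] add [xjf] -> 5 lines: jku tggyp xjf cjbmt sbx
Hunk 2: at line 1 remove [xjf] add [nhpyu] -> 5 lines: jku tggyp nhpyu cjbmt sbx
Hunk 3: at line 1 remove [tggyp,nhpyu,cjbmt] add [fcacp,bom,ltjqm] -> 5 lines: jku fcacp bom ltjqm sbx
Hunk 4: at line 1 remove [bom] add [knf,pgx] -> 6 lines: jku fcacp knf pgx ltjqm sbx
Hunk 5: at line 2 remove [knf,pgx,ltjqm] add [hpq,djz] -> 5 lines: jku fcacp hpq djz sbx
Hunk 6: at line 1 remove [fcacp,hpq,djz] add [mio] -> 3 lines: jku mio sbx
Hunk 7: at line 1 remove [mio] add [yzsym,thz,gdlud] -> 5 lines: jku yzsym thz gdlud sbx
Final line 1: jku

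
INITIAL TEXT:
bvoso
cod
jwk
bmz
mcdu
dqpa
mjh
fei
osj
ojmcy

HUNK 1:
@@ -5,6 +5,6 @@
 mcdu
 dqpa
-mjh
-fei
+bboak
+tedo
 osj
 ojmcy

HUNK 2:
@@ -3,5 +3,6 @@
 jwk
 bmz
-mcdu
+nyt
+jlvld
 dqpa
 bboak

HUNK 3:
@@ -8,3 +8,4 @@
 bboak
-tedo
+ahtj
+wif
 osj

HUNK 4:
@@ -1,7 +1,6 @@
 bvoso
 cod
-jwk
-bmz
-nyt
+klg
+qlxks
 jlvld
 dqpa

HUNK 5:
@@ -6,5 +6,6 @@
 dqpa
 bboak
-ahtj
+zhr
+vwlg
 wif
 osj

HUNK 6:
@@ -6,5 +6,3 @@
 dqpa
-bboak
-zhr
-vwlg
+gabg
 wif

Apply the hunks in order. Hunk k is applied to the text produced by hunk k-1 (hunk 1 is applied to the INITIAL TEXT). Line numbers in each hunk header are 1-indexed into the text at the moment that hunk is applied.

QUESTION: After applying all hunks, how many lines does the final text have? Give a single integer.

Hunk 1: at line 5 remove [mjh,fei] add [bboak,tedo] -> 10 lines: bvoso cod jwk bmz mcdu dqpa bboak tedo osj ojmcy
Hunk 2: at line 3 remove [mcdu] add [nyt,jlvld] -> 11 lines: bvoso cod jwk bmz nyt jlvld dqpa bboak tedo osj ojmcy
Hunk 3: at line 8 remove [tedo] add [ahtj,wif] -> 12 lines: bvoso cod jwk bmz nyt jlvld dqpa bboak ahtj wif osj ojmcy
Hunk 4: at line 1 remove [jwk,bmz,nyt] add [klg,qlxks] -> 11 lines: bvoso cod klg qlxks jlvld dqpa bboak ahtj wif osj ojmcy
Hunk 5: at line 6 remove [ahtj] add [zhr,vwlg] -> 12 lines: bvoso cod klg qlxks jlvld dqpa bboak zhr vwlg wif osj ojmcy
Hunk 6: at line 6 remove [bboak,zhr,vwlg] add [gabg] -> 10 lines: bvoso cod klg qlxks jlvld dqpa gabg wif osj ojmcy
Final line count: 10

Answer: 10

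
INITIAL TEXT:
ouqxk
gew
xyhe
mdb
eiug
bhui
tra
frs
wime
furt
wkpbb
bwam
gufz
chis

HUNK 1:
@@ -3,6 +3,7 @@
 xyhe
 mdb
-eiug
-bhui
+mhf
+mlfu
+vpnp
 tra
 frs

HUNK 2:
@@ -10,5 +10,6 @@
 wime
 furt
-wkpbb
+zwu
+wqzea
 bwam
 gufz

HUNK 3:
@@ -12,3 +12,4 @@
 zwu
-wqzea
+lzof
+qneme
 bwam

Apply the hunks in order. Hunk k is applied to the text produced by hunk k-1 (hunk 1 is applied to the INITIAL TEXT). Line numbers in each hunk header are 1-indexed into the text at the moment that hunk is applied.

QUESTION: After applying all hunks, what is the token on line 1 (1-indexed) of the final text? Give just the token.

Answer: ouqxk

Derivation:
Hunk 1: at line 3 remove [eiug,bhui] add [mhf,mlfu,vpnp] -> 15 lines: ouqxk gew xyhe mdb mhf mlfu vpnp tra frs wime furt wkpbb bwam gufz chis
Hunk 2: at line 10 remove [wkpbb] add [zwu,wqzea] -> 16 lines: ouqxk gew xyhe mdb mhf mlfu vpnp tra frs wime furt zwu wqzea bwam gufz chis
Hunk 3: at line 12 remove [wqzea] add [lzof,qneme] -> 17 lines: ouqxk gew xyhe mdb mhf mlfu vpnp tra frs wime furt zwu lzof qneme bwam gufz chis
Final line 1: ouqxk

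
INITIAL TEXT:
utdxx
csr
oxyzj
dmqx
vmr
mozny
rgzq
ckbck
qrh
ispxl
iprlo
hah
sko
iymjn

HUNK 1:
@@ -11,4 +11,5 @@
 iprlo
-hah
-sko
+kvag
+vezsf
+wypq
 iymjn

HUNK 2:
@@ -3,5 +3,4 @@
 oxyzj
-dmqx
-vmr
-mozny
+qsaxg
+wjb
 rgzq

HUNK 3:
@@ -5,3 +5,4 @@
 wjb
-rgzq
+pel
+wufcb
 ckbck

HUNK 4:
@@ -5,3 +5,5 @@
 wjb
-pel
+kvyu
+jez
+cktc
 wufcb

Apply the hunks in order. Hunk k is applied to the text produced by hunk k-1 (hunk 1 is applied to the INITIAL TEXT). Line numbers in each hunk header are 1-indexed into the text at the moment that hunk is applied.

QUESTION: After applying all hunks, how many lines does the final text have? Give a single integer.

Hunk 1: at line 11 remove [hah,sko] add [kvag,vezsf,wypq] -> 15 lines: utdxx csr oxyzj dmqx vmr mozny rgzq ckbck qrh ispxl iprlo kvag vezsf wypq iymjn
Hunk 2: at line 3 remove [dmqx,vmr,mozny] add [qsaxg,wjb] -> 14 lines: utdxx csr oxyzj qsaxg wjb rgzq ckbck qrh ispxl iprlo kvag vezsf wypq iymjn
Hunk 3: at line 5 remove [rgzq] add [pel,wufcb] -> 15 lines: utdxx csr oxyzj qsaxg wjb pel wufcb ckbck qrh ispxl iprlo kvag vezsf wypq iymjn
Hunk 4: at line 5 remove [pel] add [kvyu,jez,cktc] -> 17 lines: utdxx csr oxyzj qsaxg wjb kvyu jez cktc wufcb ckbck qrh ispxl iprlo kvag vezsf wypq iymjn
Final line count: 17

Answer: 17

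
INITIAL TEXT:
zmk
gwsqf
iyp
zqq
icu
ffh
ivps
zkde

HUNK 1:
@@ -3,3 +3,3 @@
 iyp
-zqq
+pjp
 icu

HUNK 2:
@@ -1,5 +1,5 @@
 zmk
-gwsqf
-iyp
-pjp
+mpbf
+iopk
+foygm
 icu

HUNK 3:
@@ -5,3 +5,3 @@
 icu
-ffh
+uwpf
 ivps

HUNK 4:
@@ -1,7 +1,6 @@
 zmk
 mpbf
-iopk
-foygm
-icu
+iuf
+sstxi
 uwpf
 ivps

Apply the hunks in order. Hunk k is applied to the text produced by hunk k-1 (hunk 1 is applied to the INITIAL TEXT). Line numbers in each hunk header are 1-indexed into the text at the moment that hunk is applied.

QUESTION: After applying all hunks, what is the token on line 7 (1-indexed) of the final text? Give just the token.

Answer: zkde

Derivation:
Hunk 1: at line 3 remove [zqq] add [pjp] -> 8 lines: zmk gwsqf iyp pjp icu ffh ivps zkde
Hunk 2: at line 1 remove [gwsqf,iyp,pjp] add [mpbf,iopk,foygm] -> 8 lines: zmk mpbf iopk foygm icu ffh ivps zkde
Hunk 3: at line 5 remove [ffh] add [uwpf] -> 8 lines: zmk mpbf iopk foygm icu uwpf ivps zkde
Hunk 4: at line 1 remove [iopk,foygm,icu] add [iuf,sstxi] -> 7 lines: zmk mpbf iuf sstxi uwpf ivps zkde
Final line 7: zkde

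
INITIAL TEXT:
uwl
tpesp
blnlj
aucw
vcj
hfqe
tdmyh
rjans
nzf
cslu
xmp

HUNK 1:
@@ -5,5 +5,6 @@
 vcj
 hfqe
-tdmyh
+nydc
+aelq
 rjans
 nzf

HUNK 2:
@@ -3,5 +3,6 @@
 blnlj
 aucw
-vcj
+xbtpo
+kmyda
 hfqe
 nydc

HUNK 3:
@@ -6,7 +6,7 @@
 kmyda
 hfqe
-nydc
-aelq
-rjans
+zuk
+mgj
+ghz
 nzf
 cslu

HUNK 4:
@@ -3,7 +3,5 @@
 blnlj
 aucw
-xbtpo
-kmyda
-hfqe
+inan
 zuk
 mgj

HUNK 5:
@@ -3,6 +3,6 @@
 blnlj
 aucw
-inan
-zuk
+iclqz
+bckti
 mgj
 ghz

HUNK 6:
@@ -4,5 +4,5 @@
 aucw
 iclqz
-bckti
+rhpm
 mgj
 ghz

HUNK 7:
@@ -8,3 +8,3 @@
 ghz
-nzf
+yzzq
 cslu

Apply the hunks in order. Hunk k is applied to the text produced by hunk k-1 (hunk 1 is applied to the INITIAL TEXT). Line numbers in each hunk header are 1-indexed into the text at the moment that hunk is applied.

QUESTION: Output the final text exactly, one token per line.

Hunk 1: at line 5 remove [tdmyh] add [nydc,aelq] -> 12 lines: uwl tpesp blnlj aucw vcj hfqe nydc aelq rjans nzf cslu xmp
Hunk 2: at line 3 remove [vcj] add [xbtpo,kmyda] -> 13 lines: uwl tpesp blnlj aucw xbtpo kmyda hfqe nydc aelq rjans nzf cslu xmp
Hunk 3: at line 6 remove [nydc,aelq,rjans] add [zuk,mgj,ghz] -> 13 lines: uwl tpesp blnlj aucw xbtpo kmyda hfqe zuk mgj ghz nzf cslu xmp
Hunk 4: at line 3 remove [xbtpo,kmyda,hfqe] add [inan] -> 11 lines: uwl tpesp blnlj aucw inan zuk mgj ghz nzf cslu xmp
Hunk 5: at line 3 remove [inan,zuk] add [iclqz,bckti] -> 11 lines: uwl tpesp blnlj aucw iclqz bckti mgj ghz nzf cslu xmp
Hunk 6: at line 4 remove [bckti] add [rhpm] -> 11 lines: uwl tpesp blnlj aucw iclqz rhpm mgj ghz nzf cslu xmp
Hunk 7: at line 8 remove [nzf] add [yzzq] -> 11 lines: uwl tpesp blnlj aucw iclqz rhpm mgj ghz yzzq cslu xmp

Answer: uwl
tpesp
blnlj
aucw
iclqz
rhpm
mgj
ghz
yzzq
cslu
xmp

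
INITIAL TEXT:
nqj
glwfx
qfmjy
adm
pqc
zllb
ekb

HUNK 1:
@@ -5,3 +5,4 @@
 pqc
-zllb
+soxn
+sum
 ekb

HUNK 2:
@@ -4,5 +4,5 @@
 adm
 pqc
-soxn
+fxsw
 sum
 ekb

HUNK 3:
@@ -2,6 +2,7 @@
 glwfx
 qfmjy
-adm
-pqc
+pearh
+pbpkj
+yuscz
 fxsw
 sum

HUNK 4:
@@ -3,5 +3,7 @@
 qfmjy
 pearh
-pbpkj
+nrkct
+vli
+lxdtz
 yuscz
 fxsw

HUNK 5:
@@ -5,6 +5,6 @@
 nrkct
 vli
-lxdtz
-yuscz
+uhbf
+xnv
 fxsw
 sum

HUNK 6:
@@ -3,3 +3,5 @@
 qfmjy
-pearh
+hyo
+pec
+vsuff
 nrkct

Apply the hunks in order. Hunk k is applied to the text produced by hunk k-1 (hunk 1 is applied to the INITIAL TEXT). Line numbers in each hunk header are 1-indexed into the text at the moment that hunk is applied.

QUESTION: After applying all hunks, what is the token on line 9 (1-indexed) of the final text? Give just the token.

Hunk 1: at line 5 remove [zllb] add [soxn,sum] -> 8 lines: nqj glwfx qfmjy adm pqc soxn sum ekb
Hunk 2: at line 4 remove [soxn] add [fxsw] -> 8 lines: nqj glwfx qfmjy adm pqc fxsw sum ekb
Hunk 3: at line 2 remove [adm,pqc] add [pearh,pbpkj,yuscz] -> 9 lines: nqj glwfx qfmjy pearh pbpkj yuscz fxsw sum ekb
Hunk 4: at line 3 remove [pbpkj] add [nrkct,vli,lxdtz] -> 11 lines: nqj glwfx qfmjy pearh nrkct vli lxdtz yuscz fxsw sum ekb
Hunk 5: at line 5 remove [lxdtz,yuscz] add [uhbf,xnv] -> 11 lines: nqj glwfx qfmjy pearh nrkct vli uhbf xnv fxsw sum ekb
Hunk 6: at line 3 remove [pearh] add [hyo,pec,vsuff] -> 13 lines: nqj glwfx qfmjy hyo pec vsuff nrkct vli uhbf xnv fxsw sum ekb
Final line 9: uhbf

Answer: uhbf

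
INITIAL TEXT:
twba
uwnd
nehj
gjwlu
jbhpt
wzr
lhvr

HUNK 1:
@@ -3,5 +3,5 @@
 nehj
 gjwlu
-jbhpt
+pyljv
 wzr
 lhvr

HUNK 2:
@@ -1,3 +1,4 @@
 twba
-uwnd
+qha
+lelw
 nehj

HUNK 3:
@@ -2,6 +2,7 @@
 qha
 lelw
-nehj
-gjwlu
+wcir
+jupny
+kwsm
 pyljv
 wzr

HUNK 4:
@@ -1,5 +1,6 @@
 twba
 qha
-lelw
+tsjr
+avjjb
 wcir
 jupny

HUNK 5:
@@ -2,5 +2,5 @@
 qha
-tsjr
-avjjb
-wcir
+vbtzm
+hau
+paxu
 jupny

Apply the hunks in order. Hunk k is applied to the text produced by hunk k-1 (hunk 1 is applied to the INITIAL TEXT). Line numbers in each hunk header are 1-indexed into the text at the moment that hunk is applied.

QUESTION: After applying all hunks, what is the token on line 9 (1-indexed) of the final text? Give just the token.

Hunk 1: at line 3 remove [jbhpt] add [pyljv] -> 7 lines: twba uwnd nehj gjwlu pyljv wzr lhvr
Hunk 2: at line 1 remove [uwnd] add [qha,lelw] -> 8 lines: twba qha lelw nehj gjwlu pyljv wzr lhvr
Hunk 3: at line 2 remove [nehj,gjwlu] add [wcir,jupny,kwsm] -> 9 lines: twba qha lelw wcir jupny kwsm pyljv wzr lhvr
Hunk 4: at line 1 remove [lelw] add [tsjr,avjjb] -> 10 lines: twba qha tsjr avjjb wcir jupny kwsm pyljv wzr lhvr
Hunk 5: at line 2 remove [tsjr,avjjb,wcir] add [vbtzm,hau,paxu] -> 10 lines: twba qha vbtzm hau paxu jupny kwsm pyljv wzr lhvr
Final line 9: wzr

Answer: wzr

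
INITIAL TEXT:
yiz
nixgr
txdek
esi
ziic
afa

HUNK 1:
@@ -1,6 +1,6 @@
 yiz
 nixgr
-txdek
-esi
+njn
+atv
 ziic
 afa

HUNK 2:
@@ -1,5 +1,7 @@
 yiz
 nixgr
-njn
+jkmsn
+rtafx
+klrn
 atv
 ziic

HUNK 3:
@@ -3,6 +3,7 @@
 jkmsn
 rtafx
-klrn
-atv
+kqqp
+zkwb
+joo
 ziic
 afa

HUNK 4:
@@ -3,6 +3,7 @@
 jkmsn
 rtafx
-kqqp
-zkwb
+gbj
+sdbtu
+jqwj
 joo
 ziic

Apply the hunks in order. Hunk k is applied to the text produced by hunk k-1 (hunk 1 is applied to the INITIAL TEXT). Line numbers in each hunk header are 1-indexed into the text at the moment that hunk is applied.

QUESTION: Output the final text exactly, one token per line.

Hunk 1: at line 1 remove [txdek,esi] add [njn,atv] -> 6 lines: yiz nixgr njn atv ziic afa
Hunk 2: at line 1 remove [njn] add [jkmsn,rtafx,klrn] -> 8 lines: yiz nixgr jkmsn rtafx klrn atv ziic afa
Hunk 3: at line 3 remove [klrn,atv] add [kqqp,zkwb,joo] -> 9 lines: yiz nixgr jkmsn rtafx kqqp zkwb joo ziic afa
Hunk 4: at line 3 remove [kqqp,zkwb] add [gbj,sdbtu,jqwj] -> 10 lines: yiz nixgr jkmsn rtafx gbj sdbtu jqwj joo ziic afa

Answer: yiz
nixgr
jkmsn
rtafx
gbj
sdbtu
jqwj
joo
ziic
afa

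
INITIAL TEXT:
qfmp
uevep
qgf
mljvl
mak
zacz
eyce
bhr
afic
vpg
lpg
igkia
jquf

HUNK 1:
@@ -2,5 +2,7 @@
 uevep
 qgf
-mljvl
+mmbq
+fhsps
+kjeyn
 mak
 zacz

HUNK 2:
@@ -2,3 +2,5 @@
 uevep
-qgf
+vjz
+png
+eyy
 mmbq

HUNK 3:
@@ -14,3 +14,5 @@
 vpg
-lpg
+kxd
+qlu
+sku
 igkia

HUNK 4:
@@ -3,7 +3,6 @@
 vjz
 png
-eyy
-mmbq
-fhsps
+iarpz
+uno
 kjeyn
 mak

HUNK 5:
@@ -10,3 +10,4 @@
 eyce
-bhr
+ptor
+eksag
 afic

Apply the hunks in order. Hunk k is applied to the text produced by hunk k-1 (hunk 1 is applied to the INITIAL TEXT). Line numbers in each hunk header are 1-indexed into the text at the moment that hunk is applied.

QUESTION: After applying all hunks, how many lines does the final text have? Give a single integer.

Hunk 1: at line 2 remove [mljvl] add [mmbq,fhsps,kjeyn] -> 15 lines: qfmp uevep qgf mmbq fhsps kjeyn mak zacz eyce bhr afic vpg lpg igkia jquf
Hunk 2: at line 2 remove [qgf] add [vjz,png,eyy] -> 17 lines: qfmp uevep vjz png eyy mmbq fhsps kjeyn mak zacz eyce bhr afic vpg lpg igkia jquf
Hunk 3: at line 14 remove [lpg] add [kxd,qlu,sku] -> 19 lines: qfmp uevep vjz png eyy mmbq fhsps kjeyn mak zacz eyce bhr afic vpg kxd qlu sku igkia jquf
Hunk 4: at line 3 remove [eyy,mmbq,fhsps] add [iarpz,uno] -> 18 lines: qfmp uevep vjz png iarpz uno kjeyn mak zacz eyce bhr afic vpg kxd qlu sku igkia jquf
Hunk 5: at line 10 remove [bhr] add [ptor,eksag] -> 19 lines: qfmp uevep vjz png iarpz uno kjeyn mak zacz eyce ptor eksag afic vpg kxd qlu sku igkia jquf
Final line count: 19

Answer: 19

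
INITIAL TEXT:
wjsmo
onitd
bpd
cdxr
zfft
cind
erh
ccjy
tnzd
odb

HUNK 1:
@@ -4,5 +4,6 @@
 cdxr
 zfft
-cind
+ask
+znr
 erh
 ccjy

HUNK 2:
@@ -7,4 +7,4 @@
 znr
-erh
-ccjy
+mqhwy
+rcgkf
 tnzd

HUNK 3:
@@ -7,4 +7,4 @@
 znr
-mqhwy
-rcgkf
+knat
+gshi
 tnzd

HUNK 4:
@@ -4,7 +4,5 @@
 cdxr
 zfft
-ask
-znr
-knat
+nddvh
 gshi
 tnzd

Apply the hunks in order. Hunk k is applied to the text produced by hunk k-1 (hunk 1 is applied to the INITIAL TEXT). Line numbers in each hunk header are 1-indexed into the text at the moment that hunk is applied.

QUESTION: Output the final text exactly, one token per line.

Answer: wjsmo
onitd
bpd
cdxr
zfft
nddvh
gshi
tnzd
odb

Derivation:
Hunk 1: at line 4 remove [cind] add [ask,znr] -> 11 lines: wjsmo onitd bpd cdxr zfft ask znr erh ccjy tnzd odb
Hunk 2: at line 7 remove [erh,ccjy] add [mqhwy,rcgkf] -> 11 lines: wjsmo onitd bpd cdxr zfft ask znr mqhwy rcgkf tnzd odb
Hunk 3: at line 7 remove [mqhwy,rcgkf] add [knat,gshi] -> 11 lines: wjsmo onitd bpd cdxr zfft ask znr knat gshi tnzd odb
Hunk 4: at line 4 remove [ask,znr,knat] add [nddvh] -> 9 lines: wjsmo onitd bpd cdxr zfft nddvh gshi tnzd odb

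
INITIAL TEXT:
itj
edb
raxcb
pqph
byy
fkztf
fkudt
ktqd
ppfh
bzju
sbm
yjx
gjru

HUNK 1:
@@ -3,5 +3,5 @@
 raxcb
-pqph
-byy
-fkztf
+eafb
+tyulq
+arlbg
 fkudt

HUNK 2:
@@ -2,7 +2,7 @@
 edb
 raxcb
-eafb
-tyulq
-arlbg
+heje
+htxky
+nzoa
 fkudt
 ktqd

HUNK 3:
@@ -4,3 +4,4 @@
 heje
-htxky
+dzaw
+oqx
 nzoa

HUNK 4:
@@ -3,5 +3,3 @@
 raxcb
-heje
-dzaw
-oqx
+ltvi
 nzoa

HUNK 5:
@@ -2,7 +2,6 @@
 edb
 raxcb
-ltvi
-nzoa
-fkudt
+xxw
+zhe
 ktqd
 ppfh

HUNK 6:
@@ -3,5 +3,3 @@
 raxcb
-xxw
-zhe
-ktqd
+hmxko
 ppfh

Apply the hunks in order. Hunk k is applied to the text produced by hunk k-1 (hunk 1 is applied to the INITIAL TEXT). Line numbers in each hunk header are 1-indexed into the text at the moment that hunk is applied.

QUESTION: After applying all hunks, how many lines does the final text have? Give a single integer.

Answer: 9

Derivation:
Hunk 1: at line 3 remove [pqph,byy,fkztf] add [eafb,tyulq,arlbg] -> 13 lines: itj edb raxcb eafb tyulq arlbg fkudt ktqd ppfh bzju sbm yjx gjru
Hunk 2: at line 2 remove [eafb,tyulq,arlbg] add [heje,htxky,nzoa] -> 13 lines: itj edb raxcb heje htxky nzoa fkudt ktqd ppfh bzju sbm yjx gjru
Hunk 3: at line 4 remove [htxky] add [dzaw,oqx] -> 14 lines: itj edb raxcb heje dzaw oqx nzoa fkudt ktqd ppfh bzju sbm yjx gjru
Hunk 4: at line 3 remove [heje,dzaw,oqx] add [ltvi] -> 12 lines: itj edb raxcb ltvi nzoa fkudt ktqd ppfh bzju sbm yjx gjru
Hunk 5: at line 2 remove [ltvi,nzoa,fkudt] add [xxw,zhe] -> 11 lines: itj edb raxcb xxw zhe ktqd ppfh bzju sbm yjx gjru
Hunk 6: at line 3 remove [xxw,zhe,ktqd] add [hmxko] -> 9 lines: itj edb raxcb hmxko ppfh bzju sbm yjx gjru
Final line count: 9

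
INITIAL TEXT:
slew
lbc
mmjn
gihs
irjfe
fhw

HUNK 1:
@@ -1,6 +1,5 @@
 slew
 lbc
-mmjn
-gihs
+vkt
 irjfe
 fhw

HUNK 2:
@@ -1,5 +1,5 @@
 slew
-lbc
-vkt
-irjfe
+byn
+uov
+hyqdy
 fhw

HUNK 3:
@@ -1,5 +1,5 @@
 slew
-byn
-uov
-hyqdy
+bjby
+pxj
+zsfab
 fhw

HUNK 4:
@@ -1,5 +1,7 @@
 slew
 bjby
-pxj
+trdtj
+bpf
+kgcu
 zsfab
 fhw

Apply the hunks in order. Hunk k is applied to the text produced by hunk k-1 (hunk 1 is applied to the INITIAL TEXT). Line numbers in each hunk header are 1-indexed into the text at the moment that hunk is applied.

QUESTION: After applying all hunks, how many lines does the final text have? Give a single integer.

Hunk 1: at line 1 remove [mmjn,gihs] add [vkt] -> 5 lines: slew lbc vkt irjfe fhw
Hunk 2: at line 1 remove [lbc,vkt,irjfe] add [byn,uov,hyqdy] -> 5 lines: slew byn uov hyqdy fhw
Hunk 3: at line 1 remove [byn,uov,hyqdy] add [bjby,pxj,zsfab] -> 5 lines: slew bjby pxj zsfab fhw
Hunk 4: at line 1 remove [pxj] add [trdtj,bpf,kgcu] -> 7 lines: slew bjby trdtj bpf kgcu zsfab fhw
Final line count: 7

Answer: 7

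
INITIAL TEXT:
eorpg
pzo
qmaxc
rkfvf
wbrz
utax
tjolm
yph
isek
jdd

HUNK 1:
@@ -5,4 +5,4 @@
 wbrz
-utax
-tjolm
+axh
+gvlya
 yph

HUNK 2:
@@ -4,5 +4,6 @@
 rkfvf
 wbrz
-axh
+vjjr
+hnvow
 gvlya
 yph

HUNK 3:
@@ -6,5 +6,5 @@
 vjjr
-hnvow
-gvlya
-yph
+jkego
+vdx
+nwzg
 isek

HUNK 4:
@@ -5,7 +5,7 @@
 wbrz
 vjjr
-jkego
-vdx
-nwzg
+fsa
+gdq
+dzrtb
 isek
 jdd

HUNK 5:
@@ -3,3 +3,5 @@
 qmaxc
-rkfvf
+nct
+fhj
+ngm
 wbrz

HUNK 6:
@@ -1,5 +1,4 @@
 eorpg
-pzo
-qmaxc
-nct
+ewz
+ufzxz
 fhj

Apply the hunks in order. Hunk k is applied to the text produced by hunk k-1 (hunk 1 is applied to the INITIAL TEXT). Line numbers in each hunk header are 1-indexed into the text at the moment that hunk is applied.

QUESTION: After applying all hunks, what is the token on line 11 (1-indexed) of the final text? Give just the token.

Answer: isek

Derivation:
Hunk 1: at line 5 remove [utax,tjolm] add [axh,gvlya] -> 10 lines: eorpg pzo qmaxc rkfvf wbrz axh gvlya yph isek jdd
Hunk 2: at line 4 remove [axh] add [vjjr,hnvow] -> 11 lines: eorpg pzo qmaxc rkfvf wbrz vjjr hnvow gvlya yph isek jdd
Hunk 3: at line 6 remove [hnvow,gvlya,yph] add [jkego,vdx,nwzg] -> 11 lines: eorpg pzo qmaxc rkfvf wbrz vjjr jkego vdx nwzg isek jdd
Hunk 4: at line 5 remove [jkego,vdx,nwzg] add [fsa,gdq,dzrtb] -> 11 lines: eorpg pzo qmaxc rkfvf wbrz vjjr fsa gdq dzrtb isek jdd
Hunk 5: at line 3 remove [rkfvf] add [nct,fhj,ngm] -> 13 lines: eorpg pzo qmaxc nct fhj ngm wbrz vjjr fsa gdq dzrtb isek jdd
Hunk 6: at line 1 remove [pzo,qmaxc,nct] add [ewz,ufzxz] -> 12 lines: eorpg ewz ufzxz fhj ngm wbrz vjjr fsa gdq dzrtb isek jdd
Final line 11: isek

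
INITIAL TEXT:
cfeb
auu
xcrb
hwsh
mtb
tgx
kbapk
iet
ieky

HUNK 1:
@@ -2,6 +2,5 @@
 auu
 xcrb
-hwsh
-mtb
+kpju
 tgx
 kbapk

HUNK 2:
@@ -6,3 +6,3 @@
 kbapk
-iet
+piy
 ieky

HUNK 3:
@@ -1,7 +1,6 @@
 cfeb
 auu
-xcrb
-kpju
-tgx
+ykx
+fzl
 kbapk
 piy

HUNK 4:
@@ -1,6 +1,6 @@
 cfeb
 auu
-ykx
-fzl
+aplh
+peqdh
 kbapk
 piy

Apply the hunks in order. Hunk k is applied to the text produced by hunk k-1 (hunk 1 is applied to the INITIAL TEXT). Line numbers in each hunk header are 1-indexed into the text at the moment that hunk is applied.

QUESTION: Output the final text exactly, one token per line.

Answer: cfeb
auu
aplh
peqdh
kbapk
piy
ieky

Derivation:
Hunk 1: at line 2 remove [hwsh,mtb] add [kpju] -> 8 lines: cfeb auu xcrb kpju tgx kbapk iet ieky
Hunk 2: at line 6 remove [iet] add [piy] -> 8 lines: cfeb auu xcrb kpju tgx kbapk piy ieky
Hunk 3: at line 1 remove [xcrb,kpju,tgx] add [ykx,fzl] -> 7 lines: cfeb auu ykx fzl kbapk piy ieky
Hunk 4: at line 1 remove [ykx,fzl] add [aplh,peqdh] -> 7 lines: cfeb auu aplh peqdh kbapk piy ieky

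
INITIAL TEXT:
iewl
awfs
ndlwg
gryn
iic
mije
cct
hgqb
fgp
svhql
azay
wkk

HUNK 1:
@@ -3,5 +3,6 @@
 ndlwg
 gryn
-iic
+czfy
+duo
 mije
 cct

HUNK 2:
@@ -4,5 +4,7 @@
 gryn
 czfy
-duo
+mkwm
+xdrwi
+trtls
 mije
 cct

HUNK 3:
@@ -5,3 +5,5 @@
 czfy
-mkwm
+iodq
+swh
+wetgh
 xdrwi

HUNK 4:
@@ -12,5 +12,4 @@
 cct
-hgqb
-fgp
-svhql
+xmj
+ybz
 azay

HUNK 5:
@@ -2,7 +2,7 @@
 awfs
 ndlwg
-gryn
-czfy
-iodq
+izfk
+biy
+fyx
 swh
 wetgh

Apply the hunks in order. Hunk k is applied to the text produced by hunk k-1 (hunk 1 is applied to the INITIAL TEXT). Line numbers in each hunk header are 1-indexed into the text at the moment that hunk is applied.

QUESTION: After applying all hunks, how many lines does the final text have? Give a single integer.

Answer: 16

Derivation:
Hunk 1: at line 3 remove [iic] add [czfy,duo] -> 13 lines: iewl awfs ndlwg gryn czfy duo mije cct hgqb fgp svhql azay wkk
Hunk 2: at line 4 remove [duo] add [mkwm,xdrwi,trtls] -> 15 lines: iewl awfs ndlwg gryn czfy mkwm xdrwi trtls mije cct hgqb fgp svhql azay wkk
Hunk 3: at line 5 remove [mkwm] add [iodq,swh,wetgh] -> 17 lines: iewl awfs ndlwg gryn czfy iodq swh wetgh xdrwi trtls mije cct hgqb fgp svhql azay wkk
Hunk 4: at line 12 remove [hgqb,fgp,svhql] add [xmj,ybz] -> 16 lines: iewl awfs ndlwg gryn czfy iodq swh wetgh xdrwi trtls mije cct xmj ybz azay wkk
Hunk 5: at line 2 remove [gryn,czfy,iodq] add [izfk,biy,fyx] -> 16 lines: iewl awfs ndlwg izfk biy fyx swh wetgh xdrwi trtls mije cct xmj ybz azay wkk
Final line count: 16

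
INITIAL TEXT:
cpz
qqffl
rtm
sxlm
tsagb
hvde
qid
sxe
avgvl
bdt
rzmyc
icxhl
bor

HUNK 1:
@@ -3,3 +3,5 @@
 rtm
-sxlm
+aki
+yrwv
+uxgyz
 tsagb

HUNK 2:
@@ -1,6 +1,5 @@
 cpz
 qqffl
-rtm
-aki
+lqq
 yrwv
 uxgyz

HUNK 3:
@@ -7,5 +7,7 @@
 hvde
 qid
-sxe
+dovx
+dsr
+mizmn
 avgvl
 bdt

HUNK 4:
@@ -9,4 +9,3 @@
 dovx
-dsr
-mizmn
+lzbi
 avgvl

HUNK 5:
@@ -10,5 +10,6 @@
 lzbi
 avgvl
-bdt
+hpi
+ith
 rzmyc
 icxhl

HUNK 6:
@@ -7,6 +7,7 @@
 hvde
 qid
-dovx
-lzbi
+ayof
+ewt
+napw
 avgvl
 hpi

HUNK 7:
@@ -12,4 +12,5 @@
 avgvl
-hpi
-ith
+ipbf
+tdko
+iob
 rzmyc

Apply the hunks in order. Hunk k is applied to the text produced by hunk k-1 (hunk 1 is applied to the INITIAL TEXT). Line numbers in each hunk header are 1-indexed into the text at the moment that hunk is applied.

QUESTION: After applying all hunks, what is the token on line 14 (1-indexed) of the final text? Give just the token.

Hunk 1: at line 3 remove [sxlm] add [aki,yrwv,uxgyz] -> 15 lines: cpz qqffl rtm aki yrwv uxgyz tsagb hvde qid sxe avgvl bdt rzmyc icxhl bor
Hunk 2: at line 1 remove [rtm,aki] add [lqq] -> 14 lines: cpz qqffl lqq yrwv uxgyz tsagb hvde qid sxe avgvl bdt rzmyc icxhl bor
Hunk 3: at line 7 remove [sxe] add [dovx,dsr,mizmn] -> 16 lines: cpz qqffl lqq yrwv uxgyz tsagb hvde qid dovx dsr mizmn avgvl bdt rzmyc icxhl bor
Hunk 4: at line 9 remove [dsr,mizmn] add [lzbi] -> 15 lines: cpz qqffl lqq yrwv uxgyz tsagb hvde qid dovx lzbi avgvl bdt rzmyc icxhl bor
Hunk 5: at line 10 remove [bdt] add [hpi,ith] -> 16 lines: cpz qqffl lqq yrwv uxgyz tsagb hvde qid dovx lzbi avgvl hpi ith rzmyc icxhl bor
Hunk 6: at line 7 remove [dovx,lzbi] add [ayof,ewt,napw] -> 17 lines: cpz qqffl lqq yrwv uxgyz tsagb hvde qid ayof ewt napw avgvl hpi ith rzmyc icxhl bor
Hunk 7: at line 12 remove [hpi,ith] add [ipbf,tdko,iob] -> 18 lines: cpz qqffl lqq yrwv uxgyz tsagb hvde qid ayof ewt napw avgvl ipbf tdko iob rzmyc icxhl bor
Final line 14: tdko

Answer: tdko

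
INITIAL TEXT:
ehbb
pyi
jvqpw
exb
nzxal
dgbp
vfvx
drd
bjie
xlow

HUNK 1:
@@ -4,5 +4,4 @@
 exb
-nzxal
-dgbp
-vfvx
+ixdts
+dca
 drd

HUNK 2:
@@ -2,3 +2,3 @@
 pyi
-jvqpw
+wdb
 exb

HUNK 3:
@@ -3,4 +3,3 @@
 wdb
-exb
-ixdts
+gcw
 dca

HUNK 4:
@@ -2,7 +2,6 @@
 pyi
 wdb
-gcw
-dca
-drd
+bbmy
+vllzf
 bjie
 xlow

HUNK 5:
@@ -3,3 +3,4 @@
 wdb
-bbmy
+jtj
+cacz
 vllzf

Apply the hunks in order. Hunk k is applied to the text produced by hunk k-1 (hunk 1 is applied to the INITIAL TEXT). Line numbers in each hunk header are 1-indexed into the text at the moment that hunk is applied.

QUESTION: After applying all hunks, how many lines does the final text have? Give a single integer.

Answer: 8

Derivation:
Hunk 1: at line 4 remove [nzxal,dgbp,vfvx] add [ixdts,dca] -> 9 lines: ehbb pyi jvqpw exb ixdts dca drd bjie xlow
Hunk 2: at line 2 remove [jvqpw] add [wdb] -> 9 lines: ehbb pyi wdb exb ixdts dca drd bjie xlow
Hunk 3: at line 3 remove [exb,ixdts] add [gcw] -> 8 lines: ehbb pyi wdb gcw dca drd bjie xlow
Hunk 4: at line 2 remove [gcw,dca,drd] add [bbmy,vllzf] -> 7 lines: ehbb pyi wdb bbmy vllzf bjie xlow
Hunk 5: at line 3 remove [bbmy] add [jtj,cacz] -> 8 lines: ehbb pyi wdb jtj cacz vllzf bjie xlow
Final line count: 8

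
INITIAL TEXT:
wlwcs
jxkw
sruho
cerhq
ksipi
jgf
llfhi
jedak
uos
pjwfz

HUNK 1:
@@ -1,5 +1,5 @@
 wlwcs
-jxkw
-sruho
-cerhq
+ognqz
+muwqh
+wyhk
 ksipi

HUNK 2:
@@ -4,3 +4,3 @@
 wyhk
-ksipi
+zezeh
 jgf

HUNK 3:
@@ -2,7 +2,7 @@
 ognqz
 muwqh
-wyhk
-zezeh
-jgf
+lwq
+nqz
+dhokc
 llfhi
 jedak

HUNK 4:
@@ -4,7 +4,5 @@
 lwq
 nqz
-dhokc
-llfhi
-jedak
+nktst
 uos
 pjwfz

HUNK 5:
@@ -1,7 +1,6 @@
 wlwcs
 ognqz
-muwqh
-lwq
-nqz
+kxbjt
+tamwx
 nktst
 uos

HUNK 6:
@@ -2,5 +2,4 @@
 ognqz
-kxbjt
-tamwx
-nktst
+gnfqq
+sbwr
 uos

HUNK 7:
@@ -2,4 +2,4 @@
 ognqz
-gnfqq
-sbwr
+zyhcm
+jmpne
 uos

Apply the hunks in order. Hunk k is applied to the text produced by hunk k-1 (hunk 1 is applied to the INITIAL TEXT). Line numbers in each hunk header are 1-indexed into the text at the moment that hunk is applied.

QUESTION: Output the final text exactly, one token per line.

Hunk 1: at line 1 remove [jxkw,sruho,cerhq] add [ognqz,muwqh,wyhk] -> 10 lines: wlwcs ognqz muwqh wyhk ksipi jgf llfhi jedak uos pjwfz
Hunk 2: at line 4 remove [ksipi] add [zezeh] -> 10 lines: wlwcs ognqz muwqh wyhk zezeh jgf llfhi jedak uos pjwfz
Hunk 3: at line 2 remove [wyhk,zezeh,jgf] add [lwq,nqz,dhokc] -> 10 lines: wlwcs ognqz muwqh lwq nqz dhokc llfhi jedak uos pjwfz
Hunk 4: at line 4 remove [dhokc,llfhi,jedak] add [nktst] -> 8 lines: wlwcs ognqz muwqh lwq nqz nktst uos pjwfz
Hunk 5: at line 1 remove [muwqh,lwq,nqz] add [kxbjt,tamwx] -> 7 lines: wlwcs ognqz kxbjt tamwx nktst uos pjwfz
Hunk 6: at line 2 remove [kxbjt,tamwx,nktst] add [gnfqq,sbwr] -> 6 lines: wlwcs ognqz gnfqq sbwr uos pjwfz
Hunk 7: at line 2 remove [gnfqq,sbwr] add [zyhcm,jmpne] -> 6 lines: wlwcs ognqz zyhcm jmpne uos pjwfz

Answer: wlwcs
ognqz
zyhcm
jmpne
uos
pjwfz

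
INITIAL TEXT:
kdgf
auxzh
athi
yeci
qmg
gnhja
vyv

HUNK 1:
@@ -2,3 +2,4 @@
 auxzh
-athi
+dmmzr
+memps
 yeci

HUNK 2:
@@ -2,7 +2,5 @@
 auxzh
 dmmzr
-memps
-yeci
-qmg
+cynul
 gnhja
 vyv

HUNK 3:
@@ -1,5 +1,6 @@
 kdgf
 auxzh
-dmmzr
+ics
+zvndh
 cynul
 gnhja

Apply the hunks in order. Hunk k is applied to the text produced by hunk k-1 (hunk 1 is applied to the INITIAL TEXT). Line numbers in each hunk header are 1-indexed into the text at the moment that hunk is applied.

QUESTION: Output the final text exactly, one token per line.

Answer: kdgf
auxzh
ics
zvndh
cynul
gnhja
vyv

Derivation:
Hunk 1: at line 2 remove [athi] add [dmmzr,memps] -> 8 lines: kdgf auxzh dmmzr memps yeci qmg gnhja vyv
Hunk 2: at line 2 remove [memps,yeci,qmg] add [cynul] -> 6 lines: kdgf auxzh dmmzr cynul gnhja vyv
Hunk 3: at line 1 remove [dmmzr] add [ics,zvndh] -> 7 lines: kdgf auxzh ics zvndh cynul gnhja vyv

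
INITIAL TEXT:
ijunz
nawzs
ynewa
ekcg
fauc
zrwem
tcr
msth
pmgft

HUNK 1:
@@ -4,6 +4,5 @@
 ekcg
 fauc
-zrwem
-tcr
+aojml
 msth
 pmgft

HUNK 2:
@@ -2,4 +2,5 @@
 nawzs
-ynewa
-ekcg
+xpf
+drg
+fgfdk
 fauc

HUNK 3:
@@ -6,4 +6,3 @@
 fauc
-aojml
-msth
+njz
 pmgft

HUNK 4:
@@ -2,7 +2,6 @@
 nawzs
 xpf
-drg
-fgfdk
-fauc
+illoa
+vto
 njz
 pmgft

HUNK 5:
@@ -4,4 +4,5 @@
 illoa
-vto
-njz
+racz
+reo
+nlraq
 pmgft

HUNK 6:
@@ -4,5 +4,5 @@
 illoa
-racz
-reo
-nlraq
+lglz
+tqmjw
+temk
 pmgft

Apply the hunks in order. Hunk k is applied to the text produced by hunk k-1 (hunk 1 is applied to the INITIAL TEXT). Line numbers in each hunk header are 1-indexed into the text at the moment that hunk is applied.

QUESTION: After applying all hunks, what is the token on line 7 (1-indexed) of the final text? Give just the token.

Answer: temk

Derivation:
Hunk 1: at line 4 remove [zrwem,tcr] add [aojml] -> 8 lines: ijunz nawzs ynewa ekcg fauc aojml msth pmgft
Hunk 2: at line 2 remove [ynewa,ekcg] add [xpf,drg,fgfdk] -> 9 lines: ijunz nawzs xpf drg fgfdk fauc aojml msth pmgft
Hunk 3: at line 6 remove [aojml,msth] add [njz] -> 8 lines: ijunz nawzs xpf drg fgfdk fauc njz pmgft
Hunk 4: at line 2 remove [drg,fgfdk,fauc] add [illoa,vto] -> 7 lines: ijunz nawzs xpf illoa vto njz pmgft
Hunk 5: at line 4 remove [vto,njz] add [racz,reo,nlraq] -> 8 lines: ijunz nawzs xpf illoa racz reo nlraq pmgft
Hunk 6: at line 4 remove [racz,reo,nlraq] add [lglz,tqmjw,temk] -> 8 lines: ijunz nawzs xpf illoa lglz tqmjw temk pmgft
Final line 7: temk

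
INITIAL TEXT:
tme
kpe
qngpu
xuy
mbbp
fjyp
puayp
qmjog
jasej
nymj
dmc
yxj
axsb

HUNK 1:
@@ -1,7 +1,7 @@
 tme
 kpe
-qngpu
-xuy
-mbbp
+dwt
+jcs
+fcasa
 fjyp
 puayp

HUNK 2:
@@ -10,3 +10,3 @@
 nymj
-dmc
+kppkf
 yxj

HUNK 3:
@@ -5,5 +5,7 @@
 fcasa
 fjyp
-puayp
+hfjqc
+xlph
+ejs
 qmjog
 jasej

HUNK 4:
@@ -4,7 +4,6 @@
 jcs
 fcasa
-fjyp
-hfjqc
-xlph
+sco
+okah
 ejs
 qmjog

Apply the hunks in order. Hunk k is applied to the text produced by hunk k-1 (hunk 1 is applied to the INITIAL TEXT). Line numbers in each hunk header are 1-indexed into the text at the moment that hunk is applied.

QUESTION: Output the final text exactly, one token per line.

Hunk 1: at line 1 remove [qngpu,xuy,mbbp] add [dwt,jcs,fcasa] -> 13 lines: tme kpe dwt jcs fcasa fjyp puayp qmjog jasej nymj dmc yxj axsb
Hunk 2: at line 10 remove [dmc] add [kppkf] -> 13 lines: tme kpe dwt jcs fcasa fjyp puayp qmjog jasej nymj kppkf yxj axsb
Hunk 3: at line 5 remove [puayp] add [hfjqc,xlph,ejs] -> 15 lines: tme kpe dwt jcs fcasa fjyp hfjqc xlph ejs qmjog jasej nymj kppkf yxj axsb
Hunk 4: at line 4 remove [fjyp,hfjqc,xlph] add [sco,okah] -> 14 lines: tme kpe dwt jcs fcasa sco okah ejs qmjog jasej nymj kppkf yxj axsb

Answer: tme
kpe
dwt
jcs
fcasa
sco
okah
ejs
qmjog
jasej
nymj
kppkf
yxj
axsb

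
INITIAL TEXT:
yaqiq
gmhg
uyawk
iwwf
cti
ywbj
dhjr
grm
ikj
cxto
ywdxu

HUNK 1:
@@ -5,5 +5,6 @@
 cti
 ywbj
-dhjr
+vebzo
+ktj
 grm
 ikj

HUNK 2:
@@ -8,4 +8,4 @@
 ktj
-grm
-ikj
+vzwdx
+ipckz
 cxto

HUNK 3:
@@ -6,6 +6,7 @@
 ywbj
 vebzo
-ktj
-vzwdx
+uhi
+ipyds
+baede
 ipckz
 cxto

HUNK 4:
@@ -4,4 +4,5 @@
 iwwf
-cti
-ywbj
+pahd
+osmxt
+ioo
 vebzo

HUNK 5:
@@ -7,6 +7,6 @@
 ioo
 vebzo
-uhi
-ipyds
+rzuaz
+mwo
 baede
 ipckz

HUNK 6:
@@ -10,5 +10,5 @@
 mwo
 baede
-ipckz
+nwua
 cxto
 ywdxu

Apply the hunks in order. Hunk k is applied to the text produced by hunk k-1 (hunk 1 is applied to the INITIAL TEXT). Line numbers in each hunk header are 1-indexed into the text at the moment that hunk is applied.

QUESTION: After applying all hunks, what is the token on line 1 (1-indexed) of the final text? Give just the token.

Hunk 1: at line 5 remove [dhjr] add [vebzo,ktj] -> 12 lines: yaqiq gmhg uyawk iwwf cti ywbj vebzo ktj grm ikj cxto ywdxu
Hunk 2: at line 8 remove [grm,ikj] add [vzwdx,ipckz] -> 12 lines: yaqiq gmhg uyawk iwwf cti ywbj vebzo ktj vzwdx ipckz cxto ywdxu
Hunk 3: at line 6 remove [ktj,vzwdx] add [uhi,ipyds,baede] -> 13 lines: yaqiq gmhg uyawk iwwf cti ywbj vebzo uhi ipyds baede ipckz cxto ywdxu
Hunk 4: at line 4 remove [cti,ywbj] add [pahd,osmxt,ioo] -> 14 lines: yaqiq gmhg uyawk iwwf pahd osmxt ioo vebzo uhi ipyds baede ipckz cxto ywdxu
Hunk 5: at line 7 remove [uhi,ipyds] add [rzuaz,mwo] -> 14 lines: yaqiq gmhg uyawk iwwf pahd osmxt ioo vebzo rzuaz mwo baede ipckz cxto ywdxu
Hunk 6: at line 10 remove [ipckz] add [nwua] -> 14 lines: yaqiq gmhg uyawk iwwf pahd osmxt ioo vebzo rzuaz mwo baede nwua cxto ywdxu
Final line 1: yaqiq

Answer: yaqiq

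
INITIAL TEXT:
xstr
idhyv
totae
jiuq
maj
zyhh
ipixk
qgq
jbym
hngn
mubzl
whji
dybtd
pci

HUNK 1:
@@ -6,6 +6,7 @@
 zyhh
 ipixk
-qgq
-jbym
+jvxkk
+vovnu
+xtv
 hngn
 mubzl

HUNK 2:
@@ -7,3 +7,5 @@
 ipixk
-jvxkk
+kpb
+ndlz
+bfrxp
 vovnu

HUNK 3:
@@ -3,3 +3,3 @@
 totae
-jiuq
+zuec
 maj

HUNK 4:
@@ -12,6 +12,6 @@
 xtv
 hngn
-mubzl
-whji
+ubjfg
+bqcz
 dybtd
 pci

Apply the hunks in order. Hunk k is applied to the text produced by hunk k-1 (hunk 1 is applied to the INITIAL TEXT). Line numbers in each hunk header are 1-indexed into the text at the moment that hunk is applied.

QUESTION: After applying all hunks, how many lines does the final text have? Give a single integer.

Hunk 1: at line 6 remove [qgq,jbym] add [jvxkk,vovnu,xtv] -> 15 lines: xstr idhyv totae jiuq maj zyhh ipixk jvxkk vovnu xtv hngn mubzl whji dybtd pci
Hunk 2: at line 7 remove [jvxkk] add [kpb,ndlz,bfrxp] -> 17 lines: xstr idhyv totae jiuq maj zyhh ipixk kpb ndlz bfrxp vovnu xtv hngn mubzl whji dybtd pci
Hunk 3: at line 3 remove [jiuq] add [zuec] -> 17 lines: xstr idhyv totae zuec maj zyhh ipixk kpb ndlz bfrxp vovnu xtv hngn mubzl whji dybtd pci
Hunk 4: at line 12 remove [mubzl,whji] add [ubjfg,bqcz] -> 17 lines: xstr idhyv totae zuec maj zyhh ipixk kpb ndlz bfrxp vovnu xtv hngn ubjfg bqcz dybtd pci
Final line count: 17

Answer: 17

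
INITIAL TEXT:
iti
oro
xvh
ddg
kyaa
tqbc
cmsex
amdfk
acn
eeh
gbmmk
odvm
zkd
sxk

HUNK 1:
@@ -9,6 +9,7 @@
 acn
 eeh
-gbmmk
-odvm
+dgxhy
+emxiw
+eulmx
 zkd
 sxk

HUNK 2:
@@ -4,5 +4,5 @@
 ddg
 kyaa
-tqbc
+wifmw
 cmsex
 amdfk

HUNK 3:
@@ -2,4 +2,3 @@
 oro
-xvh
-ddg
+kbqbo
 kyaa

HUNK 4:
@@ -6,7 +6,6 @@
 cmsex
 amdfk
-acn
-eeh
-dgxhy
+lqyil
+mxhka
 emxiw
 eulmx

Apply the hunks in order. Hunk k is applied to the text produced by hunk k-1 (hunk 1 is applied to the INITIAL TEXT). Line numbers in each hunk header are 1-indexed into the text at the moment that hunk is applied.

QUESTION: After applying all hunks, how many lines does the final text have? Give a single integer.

Answer: 13

Derivation:
Hunk 1: at line 9 remove [gbmmk,odvm] add [dgxhy,emxiw,eulmx] -> 15 lines: iti oro xvh ddg kyaa tqbc cmsex amdfk acn eeh dgxhy emxiw eulmx zkd sxk
Hunk 2: at line 4 remove [tqbc] add [wifmw] -> 15 lines: iti oro xvh ddg kyaa wifmw cmsex amdfk acn eeh dgxhy emxiw eulmx zkd sxk
Hunk 3: at line 2 remove [xvh,ddg] add [kbqbo] -> 14 lines: iti oro kbqbo kyaa wifmw cmsex amdfk acn eeh dgxhy emxiw eulmx zkd sxk
Hunk 4: at line 6 remove [acn,eeh,dgxhy] add [lqyil,mxhka] -> 13 lines: iti oro kbqbo kyaa wifmw cmsex amdfk lqyil mxhka emxiw eulmx zkd sxk
Final line count: 13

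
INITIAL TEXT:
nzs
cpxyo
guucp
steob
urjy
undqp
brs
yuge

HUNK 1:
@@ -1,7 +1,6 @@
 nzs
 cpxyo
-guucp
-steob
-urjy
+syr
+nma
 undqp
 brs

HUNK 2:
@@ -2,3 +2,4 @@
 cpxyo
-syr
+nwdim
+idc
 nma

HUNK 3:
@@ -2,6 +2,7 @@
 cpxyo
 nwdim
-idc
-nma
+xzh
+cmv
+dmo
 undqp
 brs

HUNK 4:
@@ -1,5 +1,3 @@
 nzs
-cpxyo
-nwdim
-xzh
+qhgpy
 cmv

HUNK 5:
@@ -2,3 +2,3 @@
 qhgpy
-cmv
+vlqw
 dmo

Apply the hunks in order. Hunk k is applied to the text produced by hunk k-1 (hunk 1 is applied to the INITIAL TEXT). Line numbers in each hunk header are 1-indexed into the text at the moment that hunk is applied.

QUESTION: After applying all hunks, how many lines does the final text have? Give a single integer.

Hunk 1: at line 1 remove [guucp,steob,urjy] add [syr,nma] -> 7 lines: nzs cpxyo syr nma undqp brs yuge
Hunk 2: at line 2 remove [syr] add [nwdim,idc] -> 8 lines: nzs cpxyo nwdim idc nma undqp brs yuge
Hunk 3: at line 2 remove [idc,nma] add [xzh,cmv,dmo] -> 9 lines: nzs cpxyo nwdim xzh cmv dmo undqp brs yuge
Hunk 4: at line 1 remove [cpxyo,nwdim,xzh] add [qhgpy] -> 7 lines: nzs qhgpy cmv dmo undqp brs yuge
Hunk 5: at line 2 remove [cmv] add [vlqw] -> 7 lines: nzs qhgpy vlqw dmo undqp brs yuge
Final line count: 7

Answer: 7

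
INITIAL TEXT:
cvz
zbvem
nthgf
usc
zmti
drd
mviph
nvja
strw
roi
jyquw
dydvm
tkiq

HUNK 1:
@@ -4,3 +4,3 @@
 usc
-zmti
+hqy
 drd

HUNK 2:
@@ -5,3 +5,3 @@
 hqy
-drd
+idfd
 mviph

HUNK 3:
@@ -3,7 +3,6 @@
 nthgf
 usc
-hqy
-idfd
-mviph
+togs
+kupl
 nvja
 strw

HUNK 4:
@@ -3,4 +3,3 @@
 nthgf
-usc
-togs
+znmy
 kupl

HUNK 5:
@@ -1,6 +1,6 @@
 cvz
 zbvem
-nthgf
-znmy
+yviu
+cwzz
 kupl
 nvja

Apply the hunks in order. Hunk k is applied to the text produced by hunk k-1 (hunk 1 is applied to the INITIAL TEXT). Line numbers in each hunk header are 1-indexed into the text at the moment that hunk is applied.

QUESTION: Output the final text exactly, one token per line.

Hunk 1: at line 4 remove [zmti] add [hqy] -> 13 lines: cvz zbvem nthgf usc hqy drd mviph nvja strw roi jyquw dydvm tkiq
Hunk 2: at line 5 remove [drd] add [idfd] -> 13 lines: cvz zbvem nthgf usc hqy idfd mviph nvja strw roi jyquw dydvm tkiq
Hunk 3: at line 3 remove [hqy,idfd,mviph] add [togs,kupl] -> 12 lines: cvz zbvem nthgf usc togs kupl nvja strw roi jyquw dydvm tkiq
Hunk 4: at line 3 remove [usc,togs] add [znmy] -> 11 lines: cvz zbvem nthgf znmy kupl nvja strw roi jyquw dydvm tkiq
Hunk 5: at line 1 remove [nthgf,znmy] add [yviu,cwzz] -> 11 lines: cvz zbvem yviu cwzz kupl nvja strw roi jyquw dydvm tkiq

Answer: cvz
zbvem
yviu
cwzz
kupl
nvja
strw
roi
jyquw
dydvm
tkiq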